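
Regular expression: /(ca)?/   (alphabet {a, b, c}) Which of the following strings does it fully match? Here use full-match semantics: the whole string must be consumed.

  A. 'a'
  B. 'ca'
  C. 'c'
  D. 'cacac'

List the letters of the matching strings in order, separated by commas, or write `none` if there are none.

B

A. 'a' → no match
B. 'ca' → match
C. 'c' → no match
D. 'cacac' → no match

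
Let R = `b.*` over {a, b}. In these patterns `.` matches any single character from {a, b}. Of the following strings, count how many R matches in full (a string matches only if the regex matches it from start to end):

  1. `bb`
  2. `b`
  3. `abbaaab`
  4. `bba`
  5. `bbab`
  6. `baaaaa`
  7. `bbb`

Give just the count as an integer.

6

1 → match
2 → match
3 → no match — must start with `b`
4 → match
5 → match
6 → match
7 → match
Total matched: 6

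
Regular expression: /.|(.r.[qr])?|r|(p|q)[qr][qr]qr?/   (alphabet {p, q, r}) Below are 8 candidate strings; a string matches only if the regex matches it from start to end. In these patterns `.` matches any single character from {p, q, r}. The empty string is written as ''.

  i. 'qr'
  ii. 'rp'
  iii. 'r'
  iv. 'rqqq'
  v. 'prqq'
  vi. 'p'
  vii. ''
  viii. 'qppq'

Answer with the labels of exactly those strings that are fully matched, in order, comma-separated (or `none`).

iii, v, vi, vii

i → no match
ii → no match
iii → match
iv → no match
v → match
vi → match
vii → match
viii → no match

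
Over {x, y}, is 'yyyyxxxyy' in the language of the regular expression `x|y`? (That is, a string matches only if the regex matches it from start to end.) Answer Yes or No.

No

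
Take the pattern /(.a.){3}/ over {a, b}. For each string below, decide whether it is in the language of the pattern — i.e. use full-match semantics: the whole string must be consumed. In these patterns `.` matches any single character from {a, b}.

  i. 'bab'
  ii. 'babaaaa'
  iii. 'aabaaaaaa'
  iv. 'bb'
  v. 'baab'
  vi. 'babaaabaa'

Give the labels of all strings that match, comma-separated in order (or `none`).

i → no match
ii → no match
iii → match
iv → no match
v → no match
vi → match

iii, vi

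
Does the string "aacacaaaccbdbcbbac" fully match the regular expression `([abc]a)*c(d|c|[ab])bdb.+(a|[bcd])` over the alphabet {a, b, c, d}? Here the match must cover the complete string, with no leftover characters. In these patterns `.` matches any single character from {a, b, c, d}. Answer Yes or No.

Yes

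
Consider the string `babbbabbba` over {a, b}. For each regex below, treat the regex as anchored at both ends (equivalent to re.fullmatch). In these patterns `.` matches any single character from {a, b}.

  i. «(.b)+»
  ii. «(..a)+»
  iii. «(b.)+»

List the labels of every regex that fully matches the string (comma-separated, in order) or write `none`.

iii

i → no match — must end with `b`
ii → no match
iii → match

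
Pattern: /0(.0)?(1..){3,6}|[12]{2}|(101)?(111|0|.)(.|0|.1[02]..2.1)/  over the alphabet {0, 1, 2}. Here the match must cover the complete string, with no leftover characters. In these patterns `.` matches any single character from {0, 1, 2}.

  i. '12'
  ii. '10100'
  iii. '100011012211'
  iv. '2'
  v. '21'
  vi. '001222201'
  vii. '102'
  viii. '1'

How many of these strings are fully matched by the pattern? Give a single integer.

i → match
ii → match
iii → no match
iv → no match
v → match
vi → match
vii → no match
viii → no match
Total matched: 4

4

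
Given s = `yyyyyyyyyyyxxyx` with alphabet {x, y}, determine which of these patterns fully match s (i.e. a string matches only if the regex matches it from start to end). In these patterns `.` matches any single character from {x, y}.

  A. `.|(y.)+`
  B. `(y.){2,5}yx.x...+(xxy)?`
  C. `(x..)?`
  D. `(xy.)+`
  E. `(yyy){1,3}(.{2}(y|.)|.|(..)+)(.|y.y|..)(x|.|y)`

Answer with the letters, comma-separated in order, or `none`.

E

A → no match
B → no match
C → no match
D → no match — must start with `xy`
E → match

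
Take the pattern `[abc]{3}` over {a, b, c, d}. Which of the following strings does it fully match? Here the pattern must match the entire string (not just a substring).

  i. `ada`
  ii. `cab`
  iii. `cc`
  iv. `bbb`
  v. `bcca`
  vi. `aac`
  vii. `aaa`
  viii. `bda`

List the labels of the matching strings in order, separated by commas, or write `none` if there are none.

i → no match
ii → match
iii → no match
iv → match
v → no match
vi → match
vii → match
viii → no match

ii, iv, vi, vii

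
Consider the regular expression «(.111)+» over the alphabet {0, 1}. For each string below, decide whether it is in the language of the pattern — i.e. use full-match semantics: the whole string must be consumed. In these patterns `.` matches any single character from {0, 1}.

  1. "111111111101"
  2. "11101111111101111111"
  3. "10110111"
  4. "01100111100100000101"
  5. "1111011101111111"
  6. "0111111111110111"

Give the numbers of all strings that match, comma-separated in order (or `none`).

5, 6

1 → no match — must end with "111"
2 → no match
3 → no match
4 → no match — must end with "111"
5 → match
6 → match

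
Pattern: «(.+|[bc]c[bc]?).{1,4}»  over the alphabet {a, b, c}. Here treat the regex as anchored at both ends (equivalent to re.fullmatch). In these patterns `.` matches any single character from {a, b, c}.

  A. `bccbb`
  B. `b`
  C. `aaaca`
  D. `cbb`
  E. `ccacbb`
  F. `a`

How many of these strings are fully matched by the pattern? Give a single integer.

4

A. `bccbb` → match
B. `b` → no match
C. `aaaca` → match
D. `cbb` → match
E. `ccacbb` → match
F. `a` → no match
Total matched: 4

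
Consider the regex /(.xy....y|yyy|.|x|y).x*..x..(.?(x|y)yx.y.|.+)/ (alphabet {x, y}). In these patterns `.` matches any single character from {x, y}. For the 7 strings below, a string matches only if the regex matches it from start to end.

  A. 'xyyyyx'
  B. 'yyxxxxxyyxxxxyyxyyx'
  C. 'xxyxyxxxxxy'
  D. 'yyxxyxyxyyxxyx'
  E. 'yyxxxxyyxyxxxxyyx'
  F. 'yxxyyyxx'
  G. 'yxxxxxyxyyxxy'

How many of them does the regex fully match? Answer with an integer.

A → no match
B → match
C → no match
D → match
E → match
F → no match
G → match
Total matched: 4

4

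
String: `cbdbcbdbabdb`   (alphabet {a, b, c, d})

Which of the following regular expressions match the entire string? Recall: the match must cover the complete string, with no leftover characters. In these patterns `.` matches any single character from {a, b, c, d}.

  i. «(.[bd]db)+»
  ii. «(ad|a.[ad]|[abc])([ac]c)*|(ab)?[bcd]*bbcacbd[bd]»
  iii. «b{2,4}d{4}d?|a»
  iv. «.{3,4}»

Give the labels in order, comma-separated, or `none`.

i → match
ii → no match
iii → no match
iv → no match

i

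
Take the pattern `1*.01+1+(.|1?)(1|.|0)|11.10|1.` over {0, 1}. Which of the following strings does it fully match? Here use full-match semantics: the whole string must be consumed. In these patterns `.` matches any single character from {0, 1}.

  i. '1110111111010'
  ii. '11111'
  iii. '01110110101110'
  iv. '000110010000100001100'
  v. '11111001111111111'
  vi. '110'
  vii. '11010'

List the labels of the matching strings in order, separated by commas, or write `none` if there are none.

v, vii

i → no match
ii. '11111' → no match
iii → no match
iv → no match
v → match
vi. '110' → no match
vii. '11010' → match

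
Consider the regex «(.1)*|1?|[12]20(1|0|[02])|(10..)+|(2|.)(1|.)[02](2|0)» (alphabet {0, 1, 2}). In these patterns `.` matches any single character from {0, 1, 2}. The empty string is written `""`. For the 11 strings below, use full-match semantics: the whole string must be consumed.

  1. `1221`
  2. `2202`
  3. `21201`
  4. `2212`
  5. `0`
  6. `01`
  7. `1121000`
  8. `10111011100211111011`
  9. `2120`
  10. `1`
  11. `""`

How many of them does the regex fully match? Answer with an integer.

1 → no match
2 → match
3 → no match
4 → no match
5 → no match
6 → match
7 → no match
8 → no match
9 → match
10 → match
11 → match
Total matched: 5

5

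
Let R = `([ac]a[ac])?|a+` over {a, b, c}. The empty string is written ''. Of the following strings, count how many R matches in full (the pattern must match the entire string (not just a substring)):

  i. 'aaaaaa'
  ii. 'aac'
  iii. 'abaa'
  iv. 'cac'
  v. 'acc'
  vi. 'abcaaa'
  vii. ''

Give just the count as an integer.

i. 'aaaaaa' → match
ii. 'aac' → match
iii. 'abaa' → no match
iv. 'cac' → match
v. 'acc' → no match
vi. 'abcaaa' → no match
vii. '' → match
Total matched: 4

4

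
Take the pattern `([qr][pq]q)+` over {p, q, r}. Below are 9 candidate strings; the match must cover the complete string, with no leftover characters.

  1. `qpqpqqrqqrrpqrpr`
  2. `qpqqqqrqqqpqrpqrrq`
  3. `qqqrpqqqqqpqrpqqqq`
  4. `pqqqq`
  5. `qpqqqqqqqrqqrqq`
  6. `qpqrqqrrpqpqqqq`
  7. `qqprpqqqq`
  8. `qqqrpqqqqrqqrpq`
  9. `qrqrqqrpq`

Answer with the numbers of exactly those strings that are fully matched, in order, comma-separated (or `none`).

3, 5, 8

1 → no match — must end with `q`
2 → no match
3 → match
4 → no match
5 → match
6 → no match
7 → no match
8 → match
9 → no match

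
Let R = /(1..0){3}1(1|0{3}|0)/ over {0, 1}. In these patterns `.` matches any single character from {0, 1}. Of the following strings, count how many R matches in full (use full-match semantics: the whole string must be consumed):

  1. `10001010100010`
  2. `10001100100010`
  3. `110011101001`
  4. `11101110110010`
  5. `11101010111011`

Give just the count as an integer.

1 → match
2 → match
3. `110011101001` → no match
4 → match
5 → match
Total matched: 4

4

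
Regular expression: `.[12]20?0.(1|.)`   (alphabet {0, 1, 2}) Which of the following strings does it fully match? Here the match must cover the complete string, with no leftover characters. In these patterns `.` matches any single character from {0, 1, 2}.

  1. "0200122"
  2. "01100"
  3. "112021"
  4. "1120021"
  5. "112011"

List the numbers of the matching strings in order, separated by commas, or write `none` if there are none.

1 → no match
2 → no match
3 → match
4 → match
5 → match

3, 4, 5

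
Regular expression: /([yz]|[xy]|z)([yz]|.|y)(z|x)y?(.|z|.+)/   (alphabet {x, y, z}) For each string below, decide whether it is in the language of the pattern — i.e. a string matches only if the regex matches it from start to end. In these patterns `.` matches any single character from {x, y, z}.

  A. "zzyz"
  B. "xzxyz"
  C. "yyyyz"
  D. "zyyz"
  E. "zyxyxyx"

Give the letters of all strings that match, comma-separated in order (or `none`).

A → no match
B → match
C → no match
D → no match
E → match

B, E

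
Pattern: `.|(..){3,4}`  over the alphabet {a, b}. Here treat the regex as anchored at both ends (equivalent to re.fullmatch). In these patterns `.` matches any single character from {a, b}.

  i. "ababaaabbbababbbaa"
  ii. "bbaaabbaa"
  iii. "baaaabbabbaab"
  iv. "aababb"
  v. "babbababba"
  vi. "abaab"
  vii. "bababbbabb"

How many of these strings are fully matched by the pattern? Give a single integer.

i → no match
ii → no match
iii → no match
iv → match
v → no match
vi → no match
vii → no match
Total matched: 1

1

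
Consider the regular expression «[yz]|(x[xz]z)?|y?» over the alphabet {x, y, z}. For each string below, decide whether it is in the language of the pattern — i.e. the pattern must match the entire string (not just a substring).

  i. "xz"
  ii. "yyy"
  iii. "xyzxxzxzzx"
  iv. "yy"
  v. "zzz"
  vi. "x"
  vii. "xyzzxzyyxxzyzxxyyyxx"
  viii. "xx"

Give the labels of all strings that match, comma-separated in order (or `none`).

none

i → no match
ii → no match
iii → no match
iv → no match
v → no match
vi → no match
vii → no match
viii → no match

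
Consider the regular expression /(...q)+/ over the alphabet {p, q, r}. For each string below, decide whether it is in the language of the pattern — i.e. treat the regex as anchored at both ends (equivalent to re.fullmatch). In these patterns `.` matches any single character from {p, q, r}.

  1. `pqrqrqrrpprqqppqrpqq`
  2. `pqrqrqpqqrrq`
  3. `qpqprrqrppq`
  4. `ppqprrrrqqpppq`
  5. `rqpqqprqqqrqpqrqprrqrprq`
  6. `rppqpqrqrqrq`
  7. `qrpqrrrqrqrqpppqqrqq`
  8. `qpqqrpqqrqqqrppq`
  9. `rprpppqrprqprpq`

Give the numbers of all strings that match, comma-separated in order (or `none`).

1 → no match
2 → match
3 → no match
4 → no match
5 → match
6 → match
7 → match
8 → match
9 → no match

2, 5, 6, 7, 8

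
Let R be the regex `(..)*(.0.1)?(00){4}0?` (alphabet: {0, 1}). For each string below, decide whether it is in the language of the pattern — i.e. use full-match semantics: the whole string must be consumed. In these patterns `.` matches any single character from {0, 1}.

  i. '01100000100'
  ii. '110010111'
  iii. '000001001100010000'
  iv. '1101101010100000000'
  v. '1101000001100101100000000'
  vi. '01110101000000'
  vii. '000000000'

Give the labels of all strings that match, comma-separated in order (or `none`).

vii

i → no match
ii → no match
iii → no match
iv → no match
v → no match
vi → no match
vii → match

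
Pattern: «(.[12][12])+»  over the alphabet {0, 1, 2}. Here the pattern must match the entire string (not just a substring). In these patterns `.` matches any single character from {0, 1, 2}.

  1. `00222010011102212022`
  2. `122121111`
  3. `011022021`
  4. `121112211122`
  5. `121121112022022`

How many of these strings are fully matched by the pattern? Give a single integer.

4

1 → no match
2 → match
3 → match
4 → match
5 → match
Total matched: 4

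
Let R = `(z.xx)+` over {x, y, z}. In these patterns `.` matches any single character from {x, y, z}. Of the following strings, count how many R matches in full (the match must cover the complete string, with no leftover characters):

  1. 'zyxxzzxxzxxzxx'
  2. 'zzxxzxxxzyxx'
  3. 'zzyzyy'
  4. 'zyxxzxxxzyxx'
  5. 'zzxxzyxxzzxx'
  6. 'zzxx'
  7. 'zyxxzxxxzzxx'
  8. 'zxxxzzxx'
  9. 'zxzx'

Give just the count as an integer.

6

1 → no match
2. 'zzxxzxxxzyxx' → match
3. 'zzyzyy' → no match — must end with 'xx'
4. 'zyxxzxxxzyxx' → match
5. 'zzxxzyxxzzxx' → match
6. 'zzxx' → match
7. 'zyxxzxxxzzxx' → match
8. 'zxxxzzxx' → match
9. 'zxzx' → no match — must end with 'xx'
Total matched: 6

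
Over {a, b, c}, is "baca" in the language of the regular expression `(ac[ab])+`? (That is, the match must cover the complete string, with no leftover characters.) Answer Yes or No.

No

Every match must start with "ac", but "baca" does not.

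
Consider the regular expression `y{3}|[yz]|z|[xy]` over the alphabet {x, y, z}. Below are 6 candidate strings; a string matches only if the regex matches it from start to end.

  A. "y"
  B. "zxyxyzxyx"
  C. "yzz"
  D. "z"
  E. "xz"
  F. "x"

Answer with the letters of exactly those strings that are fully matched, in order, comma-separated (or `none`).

A, D, F

A → match
B → no match
C → no match
D → match
E → no match
F → match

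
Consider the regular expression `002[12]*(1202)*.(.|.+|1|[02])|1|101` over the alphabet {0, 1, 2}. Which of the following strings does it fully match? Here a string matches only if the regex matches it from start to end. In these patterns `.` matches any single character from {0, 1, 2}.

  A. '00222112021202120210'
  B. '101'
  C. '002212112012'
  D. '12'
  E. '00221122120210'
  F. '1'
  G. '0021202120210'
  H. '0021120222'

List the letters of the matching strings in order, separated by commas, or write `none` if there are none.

A, B, C, E, F, G, H

A → match
B → match
C → match
D → no match
E → match
F → match
G → match
H → match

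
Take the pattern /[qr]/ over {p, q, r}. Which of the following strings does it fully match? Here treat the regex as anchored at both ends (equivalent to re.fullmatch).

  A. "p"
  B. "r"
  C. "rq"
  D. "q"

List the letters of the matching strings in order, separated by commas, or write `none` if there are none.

B, D

A → no match
B → match
C → no match
D → match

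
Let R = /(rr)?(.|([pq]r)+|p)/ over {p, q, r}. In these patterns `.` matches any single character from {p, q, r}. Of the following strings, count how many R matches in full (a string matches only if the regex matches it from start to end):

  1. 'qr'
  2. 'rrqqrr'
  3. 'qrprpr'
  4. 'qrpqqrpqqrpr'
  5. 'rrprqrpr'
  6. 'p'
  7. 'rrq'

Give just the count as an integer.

1 → match
2 → no match
3 → match
4 → no match
5 → match
6 → match
7 → match
Total matched: 5

5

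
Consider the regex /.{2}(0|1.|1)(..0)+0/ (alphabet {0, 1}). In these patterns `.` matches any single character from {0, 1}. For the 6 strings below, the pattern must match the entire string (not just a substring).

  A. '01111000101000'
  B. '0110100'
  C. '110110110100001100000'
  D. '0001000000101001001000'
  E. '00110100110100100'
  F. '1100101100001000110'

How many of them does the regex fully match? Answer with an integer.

A → match
B → match
C → no match
D → match
E → no match
F → no match — must end with '00'
Total matched: 3

3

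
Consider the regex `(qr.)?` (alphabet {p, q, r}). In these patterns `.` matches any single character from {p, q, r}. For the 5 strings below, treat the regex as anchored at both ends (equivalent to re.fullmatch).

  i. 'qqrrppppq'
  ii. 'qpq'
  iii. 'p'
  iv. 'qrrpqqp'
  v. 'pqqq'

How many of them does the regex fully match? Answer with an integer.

i → no match
ii → no match
iii → no match
iv → no match
v → no match
Total matched: 0

0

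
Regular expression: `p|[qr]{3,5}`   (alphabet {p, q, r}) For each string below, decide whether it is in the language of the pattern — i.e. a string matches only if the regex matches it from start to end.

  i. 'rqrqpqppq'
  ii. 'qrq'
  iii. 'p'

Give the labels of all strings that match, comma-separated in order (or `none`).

i → no match
ii → match
iii → match

ii, iii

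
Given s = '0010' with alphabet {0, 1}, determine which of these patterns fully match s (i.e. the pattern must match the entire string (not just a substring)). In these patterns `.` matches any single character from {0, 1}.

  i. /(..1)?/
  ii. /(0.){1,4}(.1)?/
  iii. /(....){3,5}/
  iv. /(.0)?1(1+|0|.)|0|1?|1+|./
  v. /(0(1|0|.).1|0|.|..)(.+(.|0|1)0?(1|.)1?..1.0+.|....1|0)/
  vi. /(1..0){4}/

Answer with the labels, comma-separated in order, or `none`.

iv

i → no match
ii → no match
iii → no match
iv → match
v → no match
vi → no match — must start with '1'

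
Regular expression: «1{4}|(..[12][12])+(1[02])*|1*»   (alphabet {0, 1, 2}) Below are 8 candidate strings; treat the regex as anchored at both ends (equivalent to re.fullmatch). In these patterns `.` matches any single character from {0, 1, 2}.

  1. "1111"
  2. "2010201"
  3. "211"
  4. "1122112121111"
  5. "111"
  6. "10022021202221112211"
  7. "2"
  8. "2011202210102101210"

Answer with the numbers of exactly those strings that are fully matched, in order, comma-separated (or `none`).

1, 5

1 → match
2 → no match
3 → no match
4 → no match
5 → match
6 → no match
7 → no match
8 → no match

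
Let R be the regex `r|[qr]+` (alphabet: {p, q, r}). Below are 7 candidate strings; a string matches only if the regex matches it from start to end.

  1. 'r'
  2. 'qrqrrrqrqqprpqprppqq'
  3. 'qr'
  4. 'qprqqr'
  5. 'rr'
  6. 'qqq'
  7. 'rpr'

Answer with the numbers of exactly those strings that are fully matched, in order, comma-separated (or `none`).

1, 3, 5, 6

1 → match
2 → no match
3 → match
4 → no match
5 → match
6 → match
7 → no match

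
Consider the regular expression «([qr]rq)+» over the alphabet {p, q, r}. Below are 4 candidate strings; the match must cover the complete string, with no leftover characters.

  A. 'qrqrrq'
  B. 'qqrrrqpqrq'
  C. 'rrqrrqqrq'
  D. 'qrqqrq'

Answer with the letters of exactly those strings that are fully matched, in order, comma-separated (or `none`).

A → match
B → no match
C → match
D → match

A, C, D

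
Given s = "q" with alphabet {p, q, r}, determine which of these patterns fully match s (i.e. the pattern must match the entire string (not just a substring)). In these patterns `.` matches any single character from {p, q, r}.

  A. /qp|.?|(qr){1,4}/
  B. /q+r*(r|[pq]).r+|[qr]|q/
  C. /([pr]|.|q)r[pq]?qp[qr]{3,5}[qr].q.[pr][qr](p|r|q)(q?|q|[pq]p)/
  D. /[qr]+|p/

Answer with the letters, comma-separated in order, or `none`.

A, B, D

A → match
B → match
C → no match
D → match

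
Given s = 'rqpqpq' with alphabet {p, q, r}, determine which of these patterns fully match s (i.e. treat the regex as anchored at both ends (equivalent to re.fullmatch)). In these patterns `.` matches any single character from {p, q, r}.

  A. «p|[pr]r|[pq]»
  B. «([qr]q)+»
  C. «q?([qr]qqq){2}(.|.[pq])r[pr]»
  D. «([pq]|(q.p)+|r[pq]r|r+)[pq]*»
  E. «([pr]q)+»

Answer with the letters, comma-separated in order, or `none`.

A → no match
B → no match
C → no match
D → match
E → match

D, E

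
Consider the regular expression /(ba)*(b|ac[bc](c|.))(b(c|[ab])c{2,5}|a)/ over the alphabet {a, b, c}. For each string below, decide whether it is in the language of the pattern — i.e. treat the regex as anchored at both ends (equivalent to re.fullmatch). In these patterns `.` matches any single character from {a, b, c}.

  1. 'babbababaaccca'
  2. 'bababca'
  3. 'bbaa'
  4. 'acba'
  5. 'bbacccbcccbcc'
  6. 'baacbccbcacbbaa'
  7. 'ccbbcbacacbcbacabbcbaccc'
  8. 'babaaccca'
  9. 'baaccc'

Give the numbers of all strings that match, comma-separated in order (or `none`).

1 → no match
2. 'bababca' → no match
3. 'bbaa' → no match
4. 'acba' → no match
5 → no match
6 → no match
7 → no match
8. 'babaaccca' → match
9. 'baaccc' → no match

8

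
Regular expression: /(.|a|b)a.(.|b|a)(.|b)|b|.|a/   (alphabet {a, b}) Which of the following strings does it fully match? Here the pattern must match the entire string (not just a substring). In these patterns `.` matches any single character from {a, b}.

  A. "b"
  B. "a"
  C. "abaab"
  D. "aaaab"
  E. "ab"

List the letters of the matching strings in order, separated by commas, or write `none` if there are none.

A → match
B → match
C → no match
D → match
E → no match

A, B, D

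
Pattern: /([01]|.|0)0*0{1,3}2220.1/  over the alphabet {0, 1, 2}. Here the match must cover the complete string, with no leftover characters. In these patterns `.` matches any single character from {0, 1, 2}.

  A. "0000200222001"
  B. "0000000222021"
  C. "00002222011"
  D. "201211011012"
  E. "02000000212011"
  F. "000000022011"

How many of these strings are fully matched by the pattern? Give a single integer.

1

A → no match
B → match
C → no match
D → no match — must end with "1"
E → no match
F → no match
Total matched: 1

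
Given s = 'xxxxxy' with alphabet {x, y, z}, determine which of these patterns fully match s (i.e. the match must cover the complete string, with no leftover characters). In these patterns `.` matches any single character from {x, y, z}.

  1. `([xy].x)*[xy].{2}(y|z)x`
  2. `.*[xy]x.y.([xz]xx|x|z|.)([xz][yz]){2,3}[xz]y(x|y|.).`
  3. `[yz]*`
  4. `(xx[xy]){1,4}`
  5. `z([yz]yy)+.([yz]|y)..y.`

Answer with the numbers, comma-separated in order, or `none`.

1 → no match — must end with 'x'
2 → no match
3 → no match
4 → match
5 → no match — must start with 'z'

4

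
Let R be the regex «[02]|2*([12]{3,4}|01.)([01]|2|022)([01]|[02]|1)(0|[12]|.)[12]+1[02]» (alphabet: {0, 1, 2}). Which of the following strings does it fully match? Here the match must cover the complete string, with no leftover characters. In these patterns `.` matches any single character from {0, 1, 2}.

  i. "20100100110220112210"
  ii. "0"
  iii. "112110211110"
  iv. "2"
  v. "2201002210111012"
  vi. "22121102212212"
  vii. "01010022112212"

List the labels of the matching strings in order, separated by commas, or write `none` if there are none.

ii, iii, iv, vi, vii

i → no match
ii. "0" → match
iii. "112110211110" → match
iv. "2" → match
v → no match
vi → match
vii → match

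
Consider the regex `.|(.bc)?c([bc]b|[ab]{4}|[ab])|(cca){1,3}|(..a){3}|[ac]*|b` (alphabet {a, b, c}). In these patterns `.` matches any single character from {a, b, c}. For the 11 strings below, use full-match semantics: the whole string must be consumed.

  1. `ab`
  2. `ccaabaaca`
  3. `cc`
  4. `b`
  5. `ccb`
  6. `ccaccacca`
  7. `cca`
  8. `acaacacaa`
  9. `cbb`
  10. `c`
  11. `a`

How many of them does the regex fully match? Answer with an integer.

10

1 → no match
2 → match
3 → match
4 → match
5 → match
6 → match
7 → match
8 → match
9 → match
10 → match
11 → match
Total matched: 10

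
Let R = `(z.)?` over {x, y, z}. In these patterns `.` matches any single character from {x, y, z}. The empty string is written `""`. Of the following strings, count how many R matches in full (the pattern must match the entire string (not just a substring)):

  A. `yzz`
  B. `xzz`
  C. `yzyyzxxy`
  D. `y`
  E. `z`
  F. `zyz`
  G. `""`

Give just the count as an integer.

1

A → no match
B → no match
C → no match
D → no match
E → no match
F → no match
G → match
Total matched: 1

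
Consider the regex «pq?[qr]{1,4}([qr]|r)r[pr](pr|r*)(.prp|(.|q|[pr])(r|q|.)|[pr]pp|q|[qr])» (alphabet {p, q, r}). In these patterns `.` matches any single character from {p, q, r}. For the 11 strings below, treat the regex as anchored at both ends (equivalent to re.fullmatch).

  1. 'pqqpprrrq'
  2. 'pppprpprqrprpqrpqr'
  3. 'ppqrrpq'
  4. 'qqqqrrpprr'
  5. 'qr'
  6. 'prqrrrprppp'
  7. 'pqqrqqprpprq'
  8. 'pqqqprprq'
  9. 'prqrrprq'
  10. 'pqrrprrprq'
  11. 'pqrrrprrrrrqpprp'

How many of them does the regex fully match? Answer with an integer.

1 → no match
2 → no match
3 → no match
4 → no match — must start with 'p'
5 → no match — must start with 'p'
6 → match
7 → no match
8 → no match
9 → match
10 → no match
11 → no match
Total matched: 2

2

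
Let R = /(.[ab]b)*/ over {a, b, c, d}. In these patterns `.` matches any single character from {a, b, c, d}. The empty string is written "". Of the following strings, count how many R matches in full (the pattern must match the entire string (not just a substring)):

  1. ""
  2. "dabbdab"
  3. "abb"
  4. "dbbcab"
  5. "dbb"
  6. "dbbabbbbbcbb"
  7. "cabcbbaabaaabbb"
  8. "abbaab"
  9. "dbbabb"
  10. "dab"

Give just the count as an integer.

1 → match
2 → no match
3 → match
4 → match
5 → match
6 → match
7 → no match
8 → match
9 → match
10 → match
Total matched: 8

8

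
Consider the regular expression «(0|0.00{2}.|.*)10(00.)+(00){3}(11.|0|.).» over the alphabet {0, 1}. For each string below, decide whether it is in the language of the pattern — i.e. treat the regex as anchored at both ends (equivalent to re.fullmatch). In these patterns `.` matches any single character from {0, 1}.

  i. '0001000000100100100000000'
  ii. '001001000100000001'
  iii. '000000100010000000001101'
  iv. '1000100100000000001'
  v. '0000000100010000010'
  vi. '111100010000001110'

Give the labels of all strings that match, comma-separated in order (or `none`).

i, ii, iii, iv, vi

i → match
ii → match
iii → match
iv → match
v → no match
vi → match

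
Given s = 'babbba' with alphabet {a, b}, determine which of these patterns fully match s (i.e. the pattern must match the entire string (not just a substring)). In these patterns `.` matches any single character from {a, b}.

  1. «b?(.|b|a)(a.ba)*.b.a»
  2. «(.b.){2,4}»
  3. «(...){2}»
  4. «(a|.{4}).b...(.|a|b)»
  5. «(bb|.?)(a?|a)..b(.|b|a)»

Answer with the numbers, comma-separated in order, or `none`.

1, 3, 5

1 → match
2 → no match
3 → match
4 → no match
5 → match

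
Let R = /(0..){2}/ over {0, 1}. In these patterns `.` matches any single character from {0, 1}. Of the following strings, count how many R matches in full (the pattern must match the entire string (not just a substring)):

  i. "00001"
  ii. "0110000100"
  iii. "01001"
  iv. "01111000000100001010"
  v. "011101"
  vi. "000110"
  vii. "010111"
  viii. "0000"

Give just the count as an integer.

0

i → no match
ii → no match
iii → no match
iv → no match
v → no match
vi → no match
vii → no match
viii → no match
Total matched: 0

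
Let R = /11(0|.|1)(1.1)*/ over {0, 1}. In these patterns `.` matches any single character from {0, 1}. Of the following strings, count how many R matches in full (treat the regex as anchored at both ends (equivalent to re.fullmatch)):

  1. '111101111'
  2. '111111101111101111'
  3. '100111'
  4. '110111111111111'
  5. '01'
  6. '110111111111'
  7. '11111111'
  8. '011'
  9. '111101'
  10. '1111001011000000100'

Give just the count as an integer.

5

1 → match
2 → match
3 → no match — must start with '11'
4 → match
5 → no match — must start with '11'
6 → match
7 → no match
8 → no match — must start with '11'
9 → match
10 → no match
Total matched: 5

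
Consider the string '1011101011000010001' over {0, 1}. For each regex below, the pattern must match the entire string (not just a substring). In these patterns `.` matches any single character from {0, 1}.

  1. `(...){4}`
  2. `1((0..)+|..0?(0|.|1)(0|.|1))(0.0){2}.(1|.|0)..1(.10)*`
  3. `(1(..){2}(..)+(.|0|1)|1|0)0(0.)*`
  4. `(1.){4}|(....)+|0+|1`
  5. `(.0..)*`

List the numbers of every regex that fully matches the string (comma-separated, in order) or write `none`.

3

1 → no match
2 → no match
3 → match
4 → no match
5 → no match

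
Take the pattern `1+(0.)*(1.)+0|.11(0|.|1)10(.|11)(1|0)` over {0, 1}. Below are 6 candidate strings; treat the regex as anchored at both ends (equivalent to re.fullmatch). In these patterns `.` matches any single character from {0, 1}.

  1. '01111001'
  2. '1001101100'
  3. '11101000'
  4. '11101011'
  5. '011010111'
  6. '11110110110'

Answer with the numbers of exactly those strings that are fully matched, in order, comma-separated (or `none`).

1, 3, 4, 5, 6

1 → match
2 → no match
3 → match
4 → match
5 → match
6 → match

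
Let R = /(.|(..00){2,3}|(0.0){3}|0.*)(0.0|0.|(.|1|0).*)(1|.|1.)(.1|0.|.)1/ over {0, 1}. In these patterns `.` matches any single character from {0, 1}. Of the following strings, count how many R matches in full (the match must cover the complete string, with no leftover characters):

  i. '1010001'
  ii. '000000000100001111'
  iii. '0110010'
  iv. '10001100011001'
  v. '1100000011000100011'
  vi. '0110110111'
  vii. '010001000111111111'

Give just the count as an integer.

i. '1010001' → match
ii → match
iii. '0110010' → no match — must end with '1'
iv → match
v → match
vi. '0110110111' → match
vii → match
Total matched: 6

6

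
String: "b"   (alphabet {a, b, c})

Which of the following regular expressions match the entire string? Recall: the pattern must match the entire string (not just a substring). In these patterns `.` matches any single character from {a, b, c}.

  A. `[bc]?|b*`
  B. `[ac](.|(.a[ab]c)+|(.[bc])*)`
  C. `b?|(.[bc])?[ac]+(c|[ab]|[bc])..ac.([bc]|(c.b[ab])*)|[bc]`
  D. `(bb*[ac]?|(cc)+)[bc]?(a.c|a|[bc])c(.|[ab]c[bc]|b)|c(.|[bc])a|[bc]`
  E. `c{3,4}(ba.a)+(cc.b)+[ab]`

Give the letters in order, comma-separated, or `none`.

A → match
B → no match
C → match
D → match
E → no match — must start with "c"

A, C, D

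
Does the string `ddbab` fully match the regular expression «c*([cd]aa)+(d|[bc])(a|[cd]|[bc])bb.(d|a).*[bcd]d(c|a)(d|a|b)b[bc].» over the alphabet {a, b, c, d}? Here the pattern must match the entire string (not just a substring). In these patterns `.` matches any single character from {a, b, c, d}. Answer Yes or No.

No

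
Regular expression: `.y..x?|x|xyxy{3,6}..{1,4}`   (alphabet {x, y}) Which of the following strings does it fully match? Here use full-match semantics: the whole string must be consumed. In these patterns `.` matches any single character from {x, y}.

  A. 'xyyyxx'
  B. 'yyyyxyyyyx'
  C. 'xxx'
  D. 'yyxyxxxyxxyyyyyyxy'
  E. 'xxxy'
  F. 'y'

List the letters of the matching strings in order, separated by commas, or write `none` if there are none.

none

A → no match
B → no match
C → no match
D → no match
E → no match
F → no match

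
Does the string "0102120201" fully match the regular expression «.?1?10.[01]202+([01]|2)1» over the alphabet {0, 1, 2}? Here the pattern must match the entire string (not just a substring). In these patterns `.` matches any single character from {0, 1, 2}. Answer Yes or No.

Yes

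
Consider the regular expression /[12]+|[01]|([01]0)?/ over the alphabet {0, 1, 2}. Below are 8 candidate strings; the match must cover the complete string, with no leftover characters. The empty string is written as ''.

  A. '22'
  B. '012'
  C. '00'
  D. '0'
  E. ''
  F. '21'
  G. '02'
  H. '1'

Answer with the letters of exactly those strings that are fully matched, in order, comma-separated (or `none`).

A → match
B → no match
C → match
D → match
E → match
F → match
G → no match
H → match

A, C, D, E, F, H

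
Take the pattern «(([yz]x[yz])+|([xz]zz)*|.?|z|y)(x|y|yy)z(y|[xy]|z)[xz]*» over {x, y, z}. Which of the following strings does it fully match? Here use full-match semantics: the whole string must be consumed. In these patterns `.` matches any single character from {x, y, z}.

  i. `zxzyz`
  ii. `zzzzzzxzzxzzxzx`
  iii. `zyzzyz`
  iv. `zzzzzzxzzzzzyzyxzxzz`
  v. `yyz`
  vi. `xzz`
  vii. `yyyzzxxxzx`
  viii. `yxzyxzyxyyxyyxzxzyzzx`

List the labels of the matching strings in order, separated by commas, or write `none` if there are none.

i, ii, iv, vi, vii, viii

i → match
ii → match
iii → no match
iv → match
v → no match
vi → match
vii → match
viii → match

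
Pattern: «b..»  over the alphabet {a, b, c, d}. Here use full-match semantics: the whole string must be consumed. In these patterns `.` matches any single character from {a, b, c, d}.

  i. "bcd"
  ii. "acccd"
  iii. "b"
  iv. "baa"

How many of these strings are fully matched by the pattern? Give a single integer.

2

i → match
ii → no match — must start with "b"
iii → no match
iv → match
Total matched: 2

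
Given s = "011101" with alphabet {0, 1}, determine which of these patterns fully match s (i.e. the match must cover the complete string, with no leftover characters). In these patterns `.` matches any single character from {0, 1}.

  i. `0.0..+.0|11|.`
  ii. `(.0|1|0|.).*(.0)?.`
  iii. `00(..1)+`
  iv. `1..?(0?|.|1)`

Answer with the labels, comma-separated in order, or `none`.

ii

i → no match
ii → match
iii → no match — must start with "00"
iv → no match — must start with "1"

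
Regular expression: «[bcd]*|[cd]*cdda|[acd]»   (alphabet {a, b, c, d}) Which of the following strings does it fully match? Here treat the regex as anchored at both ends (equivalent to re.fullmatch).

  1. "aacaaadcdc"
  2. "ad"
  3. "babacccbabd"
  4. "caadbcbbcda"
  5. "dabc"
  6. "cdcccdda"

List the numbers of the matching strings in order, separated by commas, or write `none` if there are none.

6

1 → no match
2 → no match
3 → no match
4 → no match
5 → no match
6 → match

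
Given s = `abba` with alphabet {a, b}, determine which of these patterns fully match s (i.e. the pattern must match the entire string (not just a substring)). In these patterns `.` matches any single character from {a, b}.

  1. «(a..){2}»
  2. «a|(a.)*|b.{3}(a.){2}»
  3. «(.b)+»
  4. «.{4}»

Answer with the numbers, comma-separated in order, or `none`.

4

1 → no match
2 → no match
3 → no match — must end with `b`
4 → match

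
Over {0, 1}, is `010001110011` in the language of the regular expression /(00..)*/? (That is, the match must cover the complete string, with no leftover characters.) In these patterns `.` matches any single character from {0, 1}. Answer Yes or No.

No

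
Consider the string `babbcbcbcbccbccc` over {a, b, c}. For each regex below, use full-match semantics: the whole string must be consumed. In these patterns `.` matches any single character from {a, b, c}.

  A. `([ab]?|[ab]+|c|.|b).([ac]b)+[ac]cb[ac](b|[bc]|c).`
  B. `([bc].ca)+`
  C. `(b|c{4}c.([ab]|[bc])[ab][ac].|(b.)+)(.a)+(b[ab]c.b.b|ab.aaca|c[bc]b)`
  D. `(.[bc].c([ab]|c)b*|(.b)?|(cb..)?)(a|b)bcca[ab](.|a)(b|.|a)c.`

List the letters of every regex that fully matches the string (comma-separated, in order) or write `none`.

A → match
B → no match — must end with `ca`
C → no match
D → no match

A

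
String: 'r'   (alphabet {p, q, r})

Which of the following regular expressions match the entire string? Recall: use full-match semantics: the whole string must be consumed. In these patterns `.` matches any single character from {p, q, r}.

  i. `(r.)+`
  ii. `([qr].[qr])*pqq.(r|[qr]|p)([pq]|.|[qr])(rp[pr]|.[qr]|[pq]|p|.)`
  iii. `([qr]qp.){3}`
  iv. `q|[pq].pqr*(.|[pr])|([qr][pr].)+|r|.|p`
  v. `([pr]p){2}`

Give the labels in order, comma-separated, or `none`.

i → no match
ii → no match
iii → no match
iv → match
v → no match — must end with 'p'

iv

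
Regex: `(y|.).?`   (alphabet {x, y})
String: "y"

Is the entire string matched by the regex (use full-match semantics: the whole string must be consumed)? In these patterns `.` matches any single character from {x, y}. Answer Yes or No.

Yes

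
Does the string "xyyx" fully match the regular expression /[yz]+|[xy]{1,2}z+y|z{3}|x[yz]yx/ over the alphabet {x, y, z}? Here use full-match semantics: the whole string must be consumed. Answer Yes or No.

Yes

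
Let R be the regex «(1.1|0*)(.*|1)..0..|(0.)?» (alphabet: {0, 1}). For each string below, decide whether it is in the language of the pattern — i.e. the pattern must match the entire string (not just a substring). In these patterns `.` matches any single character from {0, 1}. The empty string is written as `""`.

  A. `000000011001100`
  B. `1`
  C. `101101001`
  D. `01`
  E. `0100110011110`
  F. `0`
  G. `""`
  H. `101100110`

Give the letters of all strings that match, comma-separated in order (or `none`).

C, D, G

A → no match
B. `1` → no match
C. `101101001` → match
D. `01` → match
E → no match
F. `0` → no match
G. `""` → match
H. `101100110` → no match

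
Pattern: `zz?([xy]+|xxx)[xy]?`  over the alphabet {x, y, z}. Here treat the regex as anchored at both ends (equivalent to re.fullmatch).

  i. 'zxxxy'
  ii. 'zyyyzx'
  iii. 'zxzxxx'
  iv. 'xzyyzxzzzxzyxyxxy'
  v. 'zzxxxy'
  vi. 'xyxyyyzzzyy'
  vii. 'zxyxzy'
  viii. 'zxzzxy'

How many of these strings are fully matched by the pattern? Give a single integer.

i. 'zxxxy' → match
ii. 'zyyyzx' → no match
iii. 'zxzxxx' → no match
iv → no match — must start with 'z'
v. 'zzxxxy' → match
vi. 'xyxyyyzzzyy' → no match — must start with 'z'
vii. 'zxyxzy' → no match
viii. 'zxzzxy' → no match
Total matched: 2

2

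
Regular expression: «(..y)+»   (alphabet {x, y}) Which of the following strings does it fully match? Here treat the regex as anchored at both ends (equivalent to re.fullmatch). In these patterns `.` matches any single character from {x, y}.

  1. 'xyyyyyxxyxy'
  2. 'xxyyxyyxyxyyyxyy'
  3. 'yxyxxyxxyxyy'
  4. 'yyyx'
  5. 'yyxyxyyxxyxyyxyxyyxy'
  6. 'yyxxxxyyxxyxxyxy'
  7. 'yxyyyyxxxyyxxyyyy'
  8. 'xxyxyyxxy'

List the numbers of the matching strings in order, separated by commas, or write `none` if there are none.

1 → no match
2 → no match
3 → match
4 → no match — must end with 'y'
5 → no match
6 → no match
7 → no match
8 → match

3, 8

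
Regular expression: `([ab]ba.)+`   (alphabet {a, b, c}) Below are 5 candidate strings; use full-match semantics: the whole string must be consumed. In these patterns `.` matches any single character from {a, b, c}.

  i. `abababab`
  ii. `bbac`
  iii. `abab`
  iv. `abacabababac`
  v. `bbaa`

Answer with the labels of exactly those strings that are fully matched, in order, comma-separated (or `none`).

i → match
ii → match
iii → match
iv → match
v → match

i, ii, iii, iv, v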